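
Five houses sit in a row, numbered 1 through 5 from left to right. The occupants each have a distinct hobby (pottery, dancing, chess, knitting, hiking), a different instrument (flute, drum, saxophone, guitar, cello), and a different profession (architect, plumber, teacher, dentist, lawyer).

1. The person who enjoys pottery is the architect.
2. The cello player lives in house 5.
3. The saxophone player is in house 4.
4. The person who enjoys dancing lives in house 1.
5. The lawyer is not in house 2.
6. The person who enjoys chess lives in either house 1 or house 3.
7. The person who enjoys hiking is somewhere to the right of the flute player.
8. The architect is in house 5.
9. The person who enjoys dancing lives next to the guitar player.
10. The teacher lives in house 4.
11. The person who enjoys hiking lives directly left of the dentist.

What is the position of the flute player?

1

By clue 2, the cello player is in house 5.
Clue 3 places the saxophone player in house 4.
Clue 4: the person who enjoys dancing is in house 1.
From clue 8, the architect must be in house 5.
Clue 9: the guitar player is in house 2.
The teacher is in house 4 (clue 10).
So house 3 gets chess for hobby.
So house 1 gets lawyer for profession.
House 2's profession must be plumber (nothing else left).
So house 3 gets dentist for profession.
Clue 1 places the person who enjoys pottery in house 5.
From clue 11, the person who enjoys hiking must be in house 2.
The only hobby still possible for house 4 is knitting.
Clue 7: the flute player is in house 1.
That leaves drum as the instrument for house 3.
So: house 1 = dancing/flute/lawyer, house 2 = hiking/guitar/plumber, house 3 = chess/drum/dentist, house 4 = knitting/saxophone/teacher, house 5 = pottery/cello/architect.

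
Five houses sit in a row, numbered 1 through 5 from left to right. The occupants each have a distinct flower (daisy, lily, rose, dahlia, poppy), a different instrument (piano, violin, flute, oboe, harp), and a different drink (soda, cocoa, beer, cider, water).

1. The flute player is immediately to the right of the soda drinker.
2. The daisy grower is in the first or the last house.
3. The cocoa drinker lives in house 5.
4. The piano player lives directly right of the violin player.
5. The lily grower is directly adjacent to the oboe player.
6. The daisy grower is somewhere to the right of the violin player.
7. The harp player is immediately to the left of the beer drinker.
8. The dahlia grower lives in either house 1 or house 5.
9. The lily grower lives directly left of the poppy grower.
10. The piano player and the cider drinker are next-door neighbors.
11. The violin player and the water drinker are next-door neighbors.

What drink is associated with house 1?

soda

By clue 3, the cocoa drinker is in house 5.
From clue 6, the daisy grower must be in house 5.
House 1 flower: only dahlia fits.
The lily grower is narrowed to house 2 or 3; consider each.
Placing it in house 3 leads to a contradiction, so it's in house 2.
By clue 9, the poppy grower is in house 3.
So house 4 gets rose for flower.
The oboe player is narrowed to house 1 or 3; consider each.
Placing it in house 1 leads to a contradiction, so it's in house 3.
The harp player is narrowed to house 1 or 2; consider each.
Placing it in house 2 leads to a contradiction, so it's in house 1.
Clue 7 places the beer drinker in house 2.
The only drink still possible for house 3 is water.
Clue 4 places the piano player in house 5.
Clue 10 places the cider drinker in house 4.
House 2's instrument must be flute (nothing else left).
The only instrument still possible for house 4 is violin.
So house 1 gets soda for drink.
So: house 1 = dahlia/harp/soda, house 2 = lily/flute/beer, house 3 = poppy/oboe/water, house 4 = rose/violin/cider, house 5 = daisy/piano/cocoa.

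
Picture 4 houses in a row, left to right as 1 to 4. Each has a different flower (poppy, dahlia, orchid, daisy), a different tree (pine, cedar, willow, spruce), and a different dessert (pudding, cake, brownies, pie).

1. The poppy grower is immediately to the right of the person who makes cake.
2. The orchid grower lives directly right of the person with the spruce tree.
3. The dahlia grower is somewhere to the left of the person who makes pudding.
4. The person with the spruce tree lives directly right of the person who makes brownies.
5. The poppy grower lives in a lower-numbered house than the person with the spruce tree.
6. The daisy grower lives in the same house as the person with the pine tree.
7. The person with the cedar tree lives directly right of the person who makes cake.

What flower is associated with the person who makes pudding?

The poppy grower is in house 2 (clue 5).
Clue 5 places the person with the spruce tree in house 3.
From clue 1, the person who makes cake must be in house 1.
Clue 2 places the orchid grower in house 4.
From clue 4, the person who makes brownies must be in house 2.
Clue 7: the person with the cedar tree is in house 2.
The only flower still possible for house 1 is daisy.
House 3's flower must be dahlia (nothing else left).
Clue 3 places the person who makes pudding in house 4.
Clue 6: the person with the pine tree is in house 1.
House 4 tree: only willow fits.
House 3 dessert: only pie fits.
So: house 1 = daisy/pine/cake, house 2 = poppy/cedar/brownies, house 3 = dahlia/spruce/pie, house 4 = orchid/willow/pudding.

orchid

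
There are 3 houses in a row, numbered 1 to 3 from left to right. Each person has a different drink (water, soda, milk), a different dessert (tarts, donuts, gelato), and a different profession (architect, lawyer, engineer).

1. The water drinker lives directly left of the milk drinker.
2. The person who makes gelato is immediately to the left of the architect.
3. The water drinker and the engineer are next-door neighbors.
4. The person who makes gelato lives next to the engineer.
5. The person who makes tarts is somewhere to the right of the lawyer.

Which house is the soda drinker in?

The milk drinker is narrowed to house 2 or 3; consider each.
Placing it in house 2 leads to a contradiction, so it's in house 3.
By clue 1, the water drinker is in house 2.
Clue 4 places the person who makes gelato in house 2.
House 1's drink must be soda (nothing else left).
House 1's dessert must be donuts (nothing else left).
The only dessert still possible for house 3 is tarts.
Clue 2: the architect is in house 3.
The only profession still possible for house 1 is engineer.
That leaves lawyer as the profession for house 2.
So: house 1 = soda/donuts/engineer, house 2 = water/gelato/lawyer, house 3 = milk/tarts/architect.

1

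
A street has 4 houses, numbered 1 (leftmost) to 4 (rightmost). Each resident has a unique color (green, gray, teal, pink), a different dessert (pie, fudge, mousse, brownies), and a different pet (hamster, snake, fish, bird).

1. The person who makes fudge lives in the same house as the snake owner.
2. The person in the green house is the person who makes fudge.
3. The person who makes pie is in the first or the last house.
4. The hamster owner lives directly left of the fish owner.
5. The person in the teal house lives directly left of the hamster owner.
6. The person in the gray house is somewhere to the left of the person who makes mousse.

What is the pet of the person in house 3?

fish

The person in the teal house is narrowed to house 1 or 2; consider each.
Placing it in house 2 leads to a contradiction, so it's in house 1.
By clue 5, the hamster owner is in house 2.
By clue 4, the fish owner is in house 3.
The only dessert still possible for house 2 is brownies.
From clue 1, the person who makes fudge must be in house 4.
The snake owner is in house 4 (clue 1).
Clue 2 places the person in the green house in house 4.
So house 1 gets pie for dessert.
That leaves mousse as the dessert for house 3.
That leaves bird as the pet for house 1.
By clue 6, the person in the gray house is in house 2.
House 3 color: only pink fits.
So: house 1 = teal/pie/bird, house 2 = gray/brownies/hamster, house 3 = pink/mousse/fish, house 4 = green/fudge/snake.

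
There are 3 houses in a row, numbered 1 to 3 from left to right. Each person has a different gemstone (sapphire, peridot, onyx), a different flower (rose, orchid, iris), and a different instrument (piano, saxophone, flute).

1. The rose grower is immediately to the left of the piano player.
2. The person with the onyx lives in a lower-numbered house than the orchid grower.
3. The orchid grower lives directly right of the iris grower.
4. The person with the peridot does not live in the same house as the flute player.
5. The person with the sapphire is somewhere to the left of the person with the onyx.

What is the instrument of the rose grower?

flute

The person with the sapphire is in house 1 (clue 5).
Clue 5 places the person with the onyx in house 2.
So house 3 gets peridot for gemstone.
That leaves orchid as the flower for house 3.
Clue 3 places the iris grower in house 2.
So house 1 gets rose for flower.
From clue 1, the piano player must be in house 2.
The only instrument still possible for house 1 is flute.
So house 3 gets saxophone for instrument.
So: house 1 = sapphire/rose/flute, house 2 = onyx/iris/piano, house 3 = peridot/orchid/saxophone.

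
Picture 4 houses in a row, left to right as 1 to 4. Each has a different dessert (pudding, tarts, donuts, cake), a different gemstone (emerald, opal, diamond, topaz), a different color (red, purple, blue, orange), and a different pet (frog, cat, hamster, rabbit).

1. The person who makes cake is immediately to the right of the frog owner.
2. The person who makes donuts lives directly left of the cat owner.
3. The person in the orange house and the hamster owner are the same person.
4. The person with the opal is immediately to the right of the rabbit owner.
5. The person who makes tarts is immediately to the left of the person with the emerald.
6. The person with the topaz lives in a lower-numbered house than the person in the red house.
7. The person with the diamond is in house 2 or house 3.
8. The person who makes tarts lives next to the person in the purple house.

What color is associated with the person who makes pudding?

purple

The only gemstone still possible for house 1 is topaz.
The person with the diamond is narrowed to house 2 or 3; consider each.
Placing it in house 2 leads to a contradiction, so it's in house 3.
The person who makes tarts is narrowed to house 1 or 3; consider each.
Placing it in house 1 leads to a contradiction, so it's in house 3.
Clue 5 places the person with the emerald in house 4.
The only gemstone still possible for house 2 is opal.
The rabbit owner is in house 1 (clue 4).
House 4 pet: only hamster fits.
By clue 1, the person who makes cake is in house 4.
Clue 3: the person in the orange house is in house 4.
That leaves blue as the color for house 1.
So house 3 gets red for color.
So house 2 gets cat for pet.
The only pet still possible for house 3 is frog.
By clue 2, the person who makes donuts is in house 1.
House 2 dessert: only pudding fits.
House 2's color must be purple (nothing else left).
So: house 1 = donuts/topaz/blue/rabbit, house 2 = pudding/opal/purple/cat, house 3 = tarts/diamond/red/frog, house 4 = cake/emerald/orange/hamster.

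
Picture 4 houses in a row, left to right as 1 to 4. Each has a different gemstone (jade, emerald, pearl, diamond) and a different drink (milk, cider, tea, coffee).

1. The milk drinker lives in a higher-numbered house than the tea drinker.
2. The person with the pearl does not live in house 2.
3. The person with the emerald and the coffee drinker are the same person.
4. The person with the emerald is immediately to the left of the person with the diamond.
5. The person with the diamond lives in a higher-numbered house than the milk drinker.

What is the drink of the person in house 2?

milk

House 4 drink: only cider fits.
House 1 drink: only tea fits.
The person with the diamond is narrowed to house 3 or 4; consider each.
Placing it in house 3 leads to a contradiction, so it's in house 4.
The person with the emerald is in house 3 (clue 4).
House 2's gemstone must be jade (nothing else left).
Clue 3 places the coffee drinker in house 3.
House 1 gemstone: only pearl fits.
So house 2 gets milk for drink.
So: house 1 = pearl/tea, house 2 = jade/milk, house 3 = emerald/coffee, house 4 = diamond/cider.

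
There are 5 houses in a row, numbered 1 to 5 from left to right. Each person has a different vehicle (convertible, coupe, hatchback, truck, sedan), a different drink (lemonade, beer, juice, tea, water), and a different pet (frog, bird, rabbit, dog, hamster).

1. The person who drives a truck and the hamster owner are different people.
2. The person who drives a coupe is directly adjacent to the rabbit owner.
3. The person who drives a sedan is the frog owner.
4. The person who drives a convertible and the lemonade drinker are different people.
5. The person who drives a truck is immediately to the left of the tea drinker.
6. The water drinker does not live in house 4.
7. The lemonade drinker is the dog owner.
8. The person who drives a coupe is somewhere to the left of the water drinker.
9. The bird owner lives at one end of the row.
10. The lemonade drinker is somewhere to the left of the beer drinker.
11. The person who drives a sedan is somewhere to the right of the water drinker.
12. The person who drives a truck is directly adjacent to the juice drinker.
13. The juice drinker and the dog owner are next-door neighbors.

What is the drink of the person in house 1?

lemonade

The person who drives a coupe is narrowed to house 1 or 2; consider each.
Placing it in house 1 leads to a contradiction, so it's in house 2.
The water drinker is in house 3 (clue 8).
So house 1 gets lemonade for drink.
House 2 pet: only hamster fits.
House 3's pet must be rabbit (nothing else left).
By clue 7, the dog owner is in house 1.
Clue 13 places the juice drinker in house 2.
House 4's pet must be frog (nothing else left).
House 5 pet: only bird fits.
Clue 3 places the person who drives a sedan in house 4.
Clue 12 places the person who drives a truck in house 3.
House 1 vehicle: only hatchback fits.
The only vehicle still possible for house 5 is convertible.
From clue 5, the tea drinker must be in house 4.
That leaves beer as the drink for house 5.
So: house 1 = hatchback/lemonade/dog, house 2 = coupe/juice/hamster, house 3 = truck/water/rabbit, house 4 = sedan/tea/frog, house 5 = convertible/beer/bird.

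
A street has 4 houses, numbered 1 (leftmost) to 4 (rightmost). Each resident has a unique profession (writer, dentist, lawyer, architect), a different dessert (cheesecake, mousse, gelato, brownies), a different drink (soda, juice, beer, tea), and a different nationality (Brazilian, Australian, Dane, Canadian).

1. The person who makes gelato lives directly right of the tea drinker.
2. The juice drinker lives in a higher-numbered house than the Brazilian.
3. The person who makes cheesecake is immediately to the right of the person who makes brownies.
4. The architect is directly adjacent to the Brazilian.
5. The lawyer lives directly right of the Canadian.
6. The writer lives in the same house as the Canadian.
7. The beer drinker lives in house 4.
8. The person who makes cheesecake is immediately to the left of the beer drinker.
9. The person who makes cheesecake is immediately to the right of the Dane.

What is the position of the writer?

3

Clue 7 places the beer drinker in house 4.
From clue 8, the person who makes cheesecake must be in house 3.
By clue 9, the Dane is in house 2.
House 4's nationality must be Australian (nothing else left).
From clue 2, the Brazilian must be in house 1.
Clue 3: the person who makes brownies is in house 2.
By clue 4, the architect is in house 2.
That leaves mousse as the dessert for house 1.
That leaves gelato as the dessert for house 4.
House 3's nationality must be Canadian (nothing else left).
The tea drinker is in house 3 (clue 1).
Clue 6 places the writer in house 3.
House 1 profession: only dentist fits.
So house 4 gets lawyer for profession.
House 1's drink must be soda (nothing else left).
House 2's drink must be juice (nothing else left).
So: house 1 = dentist/mousse/soda/Brazilian, house 2 = architect/brownies/juice/Dane, house 3 = writer/cheesecake/tea/Canadian, house 4 = lawyer/gelato/beer/Australian.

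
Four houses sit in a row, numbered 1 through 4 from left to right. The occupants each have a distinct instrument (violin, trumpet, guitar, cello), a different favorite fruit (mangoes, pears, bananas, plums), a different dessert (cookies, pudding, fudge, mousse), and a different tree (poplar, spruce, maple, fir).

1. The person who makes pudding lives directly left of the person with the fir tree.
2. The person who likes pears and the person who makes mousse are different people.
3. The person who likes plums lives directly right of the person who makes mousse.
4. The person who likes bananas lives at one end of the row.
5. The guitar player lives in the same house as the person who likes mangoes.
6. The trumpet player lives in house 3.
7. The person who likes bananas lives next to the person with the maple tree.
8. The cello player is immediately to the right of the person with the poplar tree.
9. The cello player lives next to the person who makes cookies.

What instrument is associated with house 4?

guitar

By clue 6, the trumpet player is in house 3.
House 4's dessert must be fudge (nothing else left).
The cello player is narrowed to house 2 or 4; consider each.
Placing it in house 4 leads to a contradiction, so it's in house 2.
From clue 8, the person with the poplar tree must be in house 1.
The guitar player is narrowed to house 1 or 4; consider each.
Placing it in house 1 leads to a contradiction, so it's in house 4.
Clue 5: the person who likes mangoes is in house 4.
House 1's instrument must be violin (nothing else left).
So house 1 gets bananas for favorite fruit.
By clue 7, the person with the maple tree is in house 2.
The person who likes pears is narrowed to house 2 or 3; consider each.
Placing it in house 2 leads to a contradiction, so it's in house 3.
So house 2 gets plums for favorite fruit.
From clue 3, the person who makes mousse must be in house 1.
So house 2 gets pudding for dessert.
House 3's dessert must be cookies (nothing else left).
The person with the fir tree is in house 3 (clue 1).
That leaves spruce as the tree for house 4.
So: house 1 = violin/bananas/mousse/poplar, house 2 = cello/plums/pudding/maple, house 3 = trumpet/pears/cookies/fir, house 4 = guitar/mangoes/fudge/spruce.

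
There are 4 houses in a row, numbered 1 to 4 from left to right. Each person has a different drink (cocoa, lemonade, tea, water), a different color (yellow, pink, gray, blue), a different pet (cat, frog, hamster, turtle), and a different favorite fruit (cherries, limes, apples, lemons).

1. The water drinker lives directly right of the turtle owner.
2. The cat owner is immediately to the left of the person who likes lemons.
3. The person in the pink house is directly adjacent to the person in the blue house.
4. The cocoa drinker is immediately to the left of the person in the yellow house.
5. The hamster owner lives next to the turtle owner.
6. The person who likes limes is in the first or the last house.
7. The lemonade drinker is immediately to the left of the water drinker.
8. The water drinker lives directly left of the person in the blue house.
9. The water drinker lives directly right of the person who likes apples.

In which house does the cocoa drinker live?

1

House 4 drink: only tea fits.
House 1 color: only gray fits.
The only pet still possible for house 4 is frog.
The lemonade drinker is narrowed to house 1 or 2; consider each.
Placing it in house 1 leads to a contradiction, so it's in house 2.
Clue 7: the water drinker is in house 3.
The person in the blue house is in house 4 (clue 8).
Clue 9 places the person who likes apples in house 2.
House 1 drink: only cocoa fits.
The turtle owner is in house 2 (clue 1).
From clue 3, the person in the pink house must be in house 3.
From clue 4, the person in the yellow house must be in house 2.
The only pet still possible for house 1 is hamster.
The only pet still possible for house 3 is cat.
Clue 2: the person who likes lemons is in house 4.
That leaves cherries as the favorite fruit for house 3.
The only favorite fruit still possible for house 1 is limes.
So: house 1 = cocoa/gray/hamster/limes, house 2 = lemonade/yellow/turtle/apples, house 3 = water/pink/cat/cherries, house 4 = tea/blue/frog/lemons.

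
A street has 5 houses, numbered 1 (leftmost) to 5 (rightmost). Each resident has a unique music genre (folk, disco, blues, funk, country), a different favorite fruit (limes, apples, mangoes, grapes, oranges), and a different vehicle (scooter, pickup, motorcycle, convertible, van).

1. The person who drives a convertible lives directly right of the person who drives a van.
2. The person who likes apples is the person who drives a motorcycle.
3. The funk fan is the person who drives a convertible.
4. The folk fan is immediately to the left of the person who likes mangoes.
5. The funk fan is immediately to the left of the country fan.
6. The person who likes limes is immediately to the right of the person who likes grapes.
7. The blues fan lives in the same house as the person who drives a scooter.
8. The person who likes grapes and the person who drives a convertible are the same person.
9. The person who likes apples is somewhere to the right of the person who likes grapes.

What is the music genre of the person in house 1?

House 1 favorite fruit: only oranges fits.
The country fan is narrowed to house 3 or 4 or 5; consider each.
Placing it in house 4 and house 5 leads to a contradiction, so it's in house 3.
From clue 5, the funk fan must be in house 2.
By clue 3, the person who drives a convertible is in house 2.
The person who likes grapes is in house 2 (clue 8).
By clue 1, the person who drives a van is in house 1.
Clue 4 places the folk fan in house 4.
From clue 6, the person who likes limes must be in house 3.
House 4's favorite fruit must be apples (nothing else left).
House 5 favorite fruit: only mangoes fits.
Clue 2: the person who drives a motorcycle is in house 4.
From clue 7, the blues fan must be in house 5.
Clue 7: the person who drives a scooter is in house 5.
House 1 music genre: only disco fits.
That leaves pickup as the vehicle for house 3.
So: house 1 = disco/oranges/van, house 2 = funk/grapes/convertible, house 3 = country/limes/pickup, house 4 = folk/apples/motorcycle, house 5 = blues/mangoes/scooter.

disco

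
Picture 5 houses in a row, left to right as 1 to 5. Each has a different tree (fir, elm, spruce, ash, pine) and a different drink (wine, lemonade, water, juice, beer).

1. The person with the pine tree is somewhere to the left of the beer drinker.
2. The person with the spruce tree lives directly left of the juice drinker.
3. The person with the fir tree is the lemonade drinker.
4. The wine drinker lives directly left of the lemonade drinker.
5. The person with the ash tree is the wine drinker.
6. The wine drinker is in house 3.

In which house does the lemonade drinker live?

4

From clue 6, the wine drinker must be in house 3.
House 1's drink must be water (nothing else left).
Clue 4: the lemonade drinker is in house 4.
From clue 5, the person with the ash tree must be in house 3.
From clue 3, the person with the fir tree must be in house 4.
House 1's tree must be spruce (nothing else left).
House 2 tree: only pine fits.
The only tree still possible for house 5 is elm.
Clue 1: the beer drinker is in house 5.
Clue 2 places the juice drinker in house 2.
So: house 1 = spruce/water, house 2 = pine/juice, house 3 = ash/wine, house 4 = fir/lemonade, house 5 = elm/beer.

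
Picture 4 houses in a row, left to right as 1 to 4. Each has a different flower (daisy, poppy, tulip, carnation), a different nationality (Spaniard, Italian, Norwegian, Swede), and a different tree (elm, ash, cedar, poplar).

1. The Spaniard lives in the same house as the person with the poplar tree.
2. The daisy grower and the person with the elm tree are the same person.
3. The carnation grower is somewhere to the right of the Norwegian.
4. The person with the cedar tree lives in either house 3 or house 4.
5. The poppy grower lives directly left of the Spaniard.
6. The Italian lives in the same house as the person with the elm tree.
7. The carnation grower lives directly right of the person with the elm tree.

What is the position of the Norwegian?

1

The person with the cedar tree is narrowed to house 3 or 4; consider each.
Placing it in house 3 leads to a contradiction, so it's in house 4.
House 4's nationality must be Swede (nothing else left).
The poppy grower is narrowed to house 1 or 2; consider each.
Placing it in house 2 leads to a contradiction, so it's in house 1.
By clue 5, the Spaniard is in house 2.
Clue 1 places the person with the poplar tree in house 2.
The Italian is in house 3 (clue 6).
From clue 6, the person with the elm tree must be in house 3.
From clue 7, the carnation grower must be in house 4.
The only nationality still possible for house 1 is Norwegian.
The only tree still possible for house 1 is ash.
Clue 2: the daisy grower is in house 3.
So house 2 gets tulip for flower.
So: house 1 = poppy/Norwegian/ash, house 2 = tulip/Spaniard/poplar, house 3 = daisy/Italian/elm, house 4 = carnation/Swede/cedar.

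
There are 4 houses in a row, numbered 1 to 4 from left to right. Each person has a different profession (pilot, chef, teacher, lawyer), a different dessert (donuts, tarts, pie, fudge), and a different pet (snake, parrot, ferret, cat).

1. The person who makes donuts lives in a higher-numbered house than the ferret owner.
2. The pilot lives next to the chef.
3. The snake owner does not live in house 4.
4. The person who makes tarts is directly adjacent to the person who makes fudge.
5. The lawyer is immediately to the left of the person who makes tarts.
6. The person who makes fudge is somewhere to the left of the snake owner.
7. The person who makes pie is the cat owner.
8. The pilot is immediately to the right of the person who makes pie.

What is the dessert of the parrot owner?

So house 4 gets donuts for dessert.
House 4's pet must be parrot (nothing else left).
The lawyer is narrowed to house 1 or 2; consider each.
Placing it in house 2 leads to a contradiction, so it's in house 1.
The person who makes tarts is in house 2 (clue 5).
So house 1 gets fudge for dessert.
House 3's dessert must be pie (nothing else left).
Clue 7 places the cat owner in house 3.
Clue 8: the pilot is in house 4.
That leaves ferret as the pet for house 1.
House 2 pet: only snake fits.
From clue 2, the chef must be in house 3.
House 2 profession: only teacher fits.
So: house 1 = lawyer/fudge/ferret, house 2 = teacher/tarts/snake, house 3 = chef/pie/cat, house 4 = pilot/donuts/parrot.

donuts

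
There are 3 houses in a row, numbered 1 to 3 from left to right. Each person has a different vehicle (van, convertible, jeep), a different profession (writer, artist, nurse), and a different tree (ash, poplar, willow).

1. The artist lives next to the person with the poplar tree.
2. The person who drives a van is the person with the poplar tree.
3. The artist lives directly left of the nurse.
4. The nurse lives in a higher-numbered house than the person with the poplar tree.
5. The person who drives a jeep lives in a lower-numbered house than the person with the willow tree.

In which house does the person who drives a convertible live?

3

House 3 vehicle: only convertible fits.
The person who drives a jeep is narrowed to house 1 or 2; consider each.
Placing it in house 1 leads to a contradiction, so it's in house 2.
By clue 5, the person with the willow tree is in house 3.
House 1's vehicle must be van (nothing else left).
Clue 2: the person with the poplar tree is in house 1.
That leaves ash as the tree for house 2.
The artist is in house 2 (clue 1).
By clue 3, the nurse is in house 3.
House 1's profession must be writer (nothing else left).
So: house 1 = van/writer/poplar, house 2 = jeep/artist/ash, house 3 = convertible/nurse/willow.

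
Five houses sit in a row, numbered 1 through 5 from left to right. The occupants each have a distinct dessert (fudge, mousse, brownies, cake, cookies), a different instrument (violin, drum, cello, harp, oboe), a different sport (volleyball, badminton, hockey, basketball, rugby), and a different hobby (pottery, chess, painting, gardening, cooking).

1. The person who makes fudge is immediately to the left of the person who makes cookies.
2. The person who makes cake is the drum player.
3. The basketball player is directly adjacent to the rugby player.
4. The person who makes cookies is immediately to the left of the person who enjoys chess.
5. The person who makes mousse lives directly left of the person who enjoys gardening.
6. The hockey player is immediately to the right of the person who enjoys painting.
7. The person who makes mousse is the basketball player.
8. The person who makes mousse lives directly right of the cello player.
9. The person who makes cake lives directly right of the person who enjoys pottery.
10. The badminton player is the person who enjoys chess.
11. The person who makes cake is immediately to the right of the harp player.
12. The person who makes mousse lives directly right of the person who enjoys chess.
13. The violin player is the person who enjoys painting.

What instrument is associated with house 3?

Clue 12 places the person who makes mousse in house 4.
Clue 12 places the person who enjoys chess in house 3.
The person who makes cookies is in house 2 (clue 4).
From clue 5, the person who enjoys gardening must be in house 5.
The basketball player is in house 4 (clue 7).
By clue 8, the cello player is in house 3.
By clue 10, the badminton player is in house 3.
Clue 2: the person who makes cake is in house 5.
The drum player is in house 5 (clue 2).
From clue 3, the rugby player must be in house 5.
From clue 9, the person who enjoys pottery must be in house 4.
Clue 11: the harp player is in house 4.
House 1 dessert: only fudge fits.
That leaves brownies as the dessert for house 3.
House 2 instrument: only oboe fits.
The only sport still possible for house 1 is volleyball.
House 2 sport: only hockey fits.
The only hobby still possible for house 1 is painting.
That leaves cooking as the hobby for house 2.
So house 1 gets violin for instrument.
So: house 1 = fudge/violin/volleyball/painting, house 2 = cookies/oboe/hockey/cooking, house 3 = brownies/cello/badminton/chess, house 4 = mousse/harp/basketball/pottery, house 5 = cake/drum/rugby/gardening.

cello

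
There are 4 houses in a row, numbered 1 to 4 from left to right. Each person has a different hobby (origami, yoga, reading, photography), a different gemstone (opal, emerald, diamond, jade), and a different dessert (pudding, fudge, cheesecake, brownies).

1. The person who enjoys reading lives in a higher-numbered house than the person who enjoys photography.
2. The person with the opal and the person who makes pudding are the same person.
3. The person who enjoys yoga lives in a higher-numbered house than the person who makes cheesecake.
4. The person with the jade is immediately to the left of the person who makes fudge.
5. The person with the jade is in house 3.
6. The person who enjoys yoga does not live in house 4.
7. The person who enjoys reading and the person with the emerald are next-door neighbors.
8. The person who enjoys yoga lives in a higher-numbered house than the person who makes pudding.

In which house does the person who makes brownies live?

Clue 5 places the person with the jade in house 3.
From clue 4, the person who makes fudge must be in house 4.
The only hobby still possible for house 4 is origami.
That leaves brownies as the dessert for house 3.
The only hobby still possible for house 1 is photography.
The person who enjoys reading is narrowed to house 2 or 3; consider each.
Placing it in house 3 leads to a contradiction, so it's in house 2.
By clue 7, the person with the emerald is in house 1.
So house 3 gets yoga for hobby.
So house 4 gets diamond for gemstone.
By clue 2, the person who makes pudding is in house 2.
So house 2 gets opal for gemstone.
House 1 dessert: only cheesecake fits.
So: house 1 = photography/emerald/cheesecake, house 2 = reading/opal/pudding, house 3 = yoga/jade/brownies, house 4 = origami/diamond/fudge.

3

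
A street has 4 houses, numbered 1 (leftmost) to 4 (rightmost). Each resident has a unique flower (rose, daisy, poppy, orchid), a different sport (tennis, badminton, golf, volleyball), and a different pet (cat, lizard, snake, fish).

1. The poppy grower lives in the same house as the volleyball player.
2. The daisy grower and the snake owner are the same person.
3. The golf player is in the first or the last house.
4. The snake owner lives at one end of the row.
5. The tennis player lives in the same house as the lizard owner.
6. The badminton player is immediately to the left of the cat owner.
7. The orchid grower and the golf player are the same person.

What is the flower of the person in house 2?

The daisy grower is narrowed to house 1 or 4; consider each.
Placing it in house 4 leads to a contradiction, so it's in house 1.
Clue 2: the snake owner is in house 1.
House 4 flower: only orchid fits.
Clue 7 places the golf player in house 4.
House 1 sport: only badminton fits.
The cat owner is in house 2 (clue 6).
House 3's pet must be lizard (nothing else left).
So house 4 gets fish for pet.
Clue 5 places the tennis player in house 3.
House 2 sport: only volleyball fits.
From clue 1, the poppy grower must be in house 2.
The only flower still possible for house 3 is rose.
So: house 1 = daisy/badminton/snake, house 2 = poppy/volleyball/cat, house 3 = rose/tennis/lizard, house 4 = orchid/golf/fish.

poppy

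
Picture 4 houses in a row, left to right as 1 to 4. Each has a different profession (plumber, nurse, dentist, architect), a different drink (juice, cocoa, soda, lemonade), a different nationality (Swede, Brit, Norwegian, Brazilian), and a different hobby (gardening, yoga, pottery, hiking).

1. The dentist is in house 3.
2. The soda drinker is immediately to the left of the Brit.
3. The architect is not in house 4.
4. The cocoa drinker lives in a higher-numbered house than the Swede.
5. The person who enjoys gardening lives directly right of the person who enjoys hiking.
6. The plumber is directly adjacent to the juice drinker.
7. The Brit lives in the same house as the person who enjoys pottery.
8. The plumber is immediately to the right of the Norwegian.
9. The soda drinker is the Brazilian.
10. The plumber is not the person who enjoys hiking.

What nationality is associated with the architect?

Norwegian

The dentist is in house 3 (clue 1).
House 4 nationality: only Brit fits.
The soda drinker is in house 3 (clue 2).
Clue 7 places the person who enjoys pottery in house 4.
Clue 9: the Brazilian is in house 3.
House 2's nationality must be Swede (nothing else left).
Clue 4: the cocoa drinker is in house 4.
The plumber is in house 2 (clue 6).
From clue 10, the person who enjoys hiking must be in house 1.
The only profession still possible for house 1 is architect.
So house 4 gets nurse for profession.
House 1 drink: only juice fits.
That leaves lemonade as the drink for house 2.
House 1's nationality must be Norwegian (nothing else left).
Clue 5 places the person who enjoys gardening in house 2.
House 3 hobby: only yoga fits.
So: house 1 = architect/juice/Norwegian/hiking, house 2 = plumber/lemonade/Swede/gardening, house 3 = dentist/soda/Brazilian/yoga, house 4 = nurse/cocoa/Brit/pottery.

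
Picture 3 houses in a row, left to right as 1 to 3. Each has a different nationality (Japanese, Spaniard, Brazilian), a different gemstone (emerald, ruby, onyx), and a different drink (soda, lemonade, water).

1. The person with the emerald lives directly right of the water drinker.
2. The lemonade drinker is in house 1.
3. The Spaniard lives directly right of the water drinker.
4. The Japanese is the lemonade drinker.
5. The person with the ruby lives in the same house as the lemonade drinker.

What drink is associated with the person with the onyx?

water

Clue 2 places the lemonade drinker in house 1.
By clue 4, the Japanese is in house 1.
From clue 5, the person with the ruby must be in house 1.
So house 2 gets water for drink.
House 3's drink must be soda (nothing else left).
The person with the emerald is in house 3 (clue 1).
Clue 3: the Spaniard is in house 3.
House 2 nationality: only Brazilian fits.
House 2 gemstone: only onyx fits.
So: house 1 = Japanese/ruby/lemonade, house 2 = Brazilian/onyx/water, house 3 = Spaniard/emerald/soda.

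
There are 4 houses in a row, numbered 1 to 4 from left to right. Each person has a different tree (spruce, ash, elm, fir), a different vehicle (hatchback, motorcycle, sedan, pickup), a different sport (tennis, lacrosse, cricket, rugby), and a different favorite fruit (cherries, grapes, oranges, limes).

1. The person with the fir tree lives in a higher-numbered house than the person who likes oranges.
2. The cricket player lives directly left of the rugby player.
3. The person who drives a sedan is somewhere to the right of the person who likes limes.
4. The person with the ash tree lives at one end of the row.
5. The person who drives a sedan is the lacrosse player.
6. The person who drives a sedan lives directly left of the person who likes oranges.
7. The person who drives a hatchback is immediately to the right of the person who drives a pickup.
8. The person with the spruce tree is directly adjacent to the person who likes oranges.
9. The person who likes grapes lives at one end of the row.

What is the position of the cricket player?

The person who drives a sedan is in house 2 (clue 6).
Clue 6 places the person who likes oranges in house 3.
Clue 1: the person with the fir tree is in house 4.
Clue 3: the person who likes limes is in house 1.
By clue 5, the lacrosse player is in house 2.
By clue 7, the person who drives a hatchback is in house 4.
From clue 7, the person who drives a pickup must be in house 3.
That leaves elm as the tree for house 3.
So house 1 gets motorcycle for vehicle.
The only favorite fruit still possible for house 2 is cherries.
House 4's favorite fruit must be grapes (nothing else left).
Clue 2: the cricket player is in house 3.
Clue 2 places the rugby player in house 4.
So house 1 gets ash for tree.
The only tree still possible for house 2 is spruce.
House 1's sport must be tennis (nothing else left).
So: house 1 = ash/motorcycle/tennis/limes, house 2 = spruce/sedan/lacrosse/cherries, house 3 = elm/pickup/cricket/oranges, house 4 = fir/hatchback/rugby/grapes.

3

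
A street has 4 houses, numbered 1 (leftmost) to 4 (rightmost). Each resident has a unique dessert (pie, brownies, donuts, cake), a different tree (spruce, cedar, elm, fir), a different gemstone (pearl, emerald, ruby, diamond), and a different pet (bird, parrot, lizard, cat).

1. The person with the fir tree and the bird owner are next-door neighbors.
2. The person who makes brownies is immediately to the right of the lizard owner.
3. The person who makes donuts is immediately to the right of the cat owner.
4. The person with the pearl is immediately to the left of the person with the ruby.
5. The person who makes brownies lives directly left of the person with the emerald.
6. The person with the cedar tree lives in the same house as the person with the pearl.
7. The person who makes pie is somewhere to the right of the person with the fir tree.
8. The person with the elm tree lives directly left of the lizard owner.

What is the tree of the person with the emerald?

spruce

The only dessert still possible for house 1 is cake.
The only tree still possible for house 4 is spruce.
The person who makes brownies is in house 3 (clue 2).
From clue 2, the lizard owner must be in house 2.
By clue 5, the person with the emerald is in house 4.
By clue 8, the person with the elm tree is in house 1.
By clue 6, the person with the cedar tree is in house 2.
Clue 6: the person with the pearl is in house 2.
Clue 7 places the person who makes pie in house 4.
That leaves donuts as the dessert for house 2.
So house 3 gets fir for tree.
House 1 gemstone: only diamond fits.
House 3's gemstone must be ruby (nothing else left).
Clue 1 places the bird owner in house 4.
By clue 3, the cat owner is in house 1.
House 3's pet must be parrot (nothing else left).
So: house 1 = cake/elm/diamond/cat, house 2 = donuts/cedar/pearl/lizard, house 3 = brownies/fir/ruby/parrot, house 4 = pie/spruce/emerald/bird.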